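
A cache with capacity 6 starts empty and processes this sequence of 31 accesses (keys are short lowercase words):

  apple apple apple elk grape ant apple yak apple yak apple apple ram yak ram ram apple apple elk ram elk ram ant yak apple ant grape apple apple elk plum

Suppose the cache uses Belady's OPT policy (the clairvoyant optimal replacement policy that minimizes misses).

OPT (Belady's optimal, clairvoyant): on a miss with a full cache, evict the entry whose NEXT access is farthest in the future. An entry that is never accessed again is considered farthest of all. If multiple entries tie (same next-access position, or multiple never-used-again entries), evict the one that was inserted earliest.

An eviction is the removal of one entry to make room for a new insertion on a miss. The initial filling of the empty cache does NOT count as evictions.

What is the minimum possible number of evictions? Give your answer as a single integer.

Answer: 1

Derivation:
OPT (Belady) simulation (capacity=6):
  1. access apple: MISS. Cache: [apple]
  2. access apple: HIT. Next use of apple: step 3. Cache: [apple]
  3. access apple: HIT. Next use of apple: step 7. Cache: [apple]
  4. access elk: MISS. Cache: [apple elk]
  5. access grape: MISS. Cache: [apple elk grape]
  6. access ant: MISS. Cache: [apple elk grape ant]
  7. access apple: HIT. Next use of apple: step 9. Cache: [apple elk grape ant]
  8. access yak: MISS. Cache: [apple elk grape ant yak]
  9. access apple: HIT. Next use of apple: step 11. Cache: [apple elk grape ant yak]
  10. access yak: HIT. Next use of yak: step 14. Cache: [apple elk grape ant yak]
  11. access apple: HIT. Next use of apple: step 12. Cache: [apple elk grape ant yak]
  12. access apple: HIT. Next use of apple: step 17. Cache: [apple elk grape ant yak]
  13. access ram: MISS. Cache: [apple elk grape ant yak ram]
  14. access yak: HIT. Next use of yak: step 24. Cache: [apple elk grape ant yak ram]
  15. access ram: HIT. Next use of ram: step 16. Cache: [apple elk grape ant yak ram]
  16. access ram: HIT. Next use of ram: step 20. Cache: [apple elk grape ant yak ram]
  17. access apple: HIT. Next use of apple: step 18. Cache: [apple elk grape ant yak ram]
  18. access apple: HIT. Next use of apple: step 25. Cache: [apple elk grape ant yak ram]
  19. access elk: HIT. Next use of elk: step 21. Cache: [apple elk grape ant yak ram]
  20. access ram: HIT. Next use of ram: step 22. Cache: [apple elk grape ant yak ram]
  21. access elk: HIT. Next use of elk: step 30. Cache: [apple elk grape ant yak ram]
  22. access ram: HIT. Next use of ram: never. Cache: [apple elk grape ant yak ram]
  23. access ant: HIT. Next use of ant: step 26. Cache: [apple elk grape ant yak ram]
  24. access yak: HIT. Next use of yak: never. Cache: [apple elk grape ant yak ram]
  25. access apple: HIT. Next use of apple: step 28. Cache: [apple elk grape ant yak ram]
  26. access ant: HIT. Next use of ant: never. Cache: [apple elk grape ant yak ram]
  27. access grape: HIT. Next use of grape: never. Cache: [apple elk grape ant yak ram]
  28. access apple: HIT. Next use of apple: step 29. Cache: [apple elk grape ant yak ram]
  29. access apple: HIT. Next use of apple: never. Cache: [apple elk grape ant yak ram]
  30. access elk: HIT. Next use of elk: never. Cache: [apple elk grape ant yak ram]
  31. access plum: MISS, evict apple (next use: never). Cache: [elk grape ant yak ram plum]
Total: 24 hits, 7 misses, 1 evictions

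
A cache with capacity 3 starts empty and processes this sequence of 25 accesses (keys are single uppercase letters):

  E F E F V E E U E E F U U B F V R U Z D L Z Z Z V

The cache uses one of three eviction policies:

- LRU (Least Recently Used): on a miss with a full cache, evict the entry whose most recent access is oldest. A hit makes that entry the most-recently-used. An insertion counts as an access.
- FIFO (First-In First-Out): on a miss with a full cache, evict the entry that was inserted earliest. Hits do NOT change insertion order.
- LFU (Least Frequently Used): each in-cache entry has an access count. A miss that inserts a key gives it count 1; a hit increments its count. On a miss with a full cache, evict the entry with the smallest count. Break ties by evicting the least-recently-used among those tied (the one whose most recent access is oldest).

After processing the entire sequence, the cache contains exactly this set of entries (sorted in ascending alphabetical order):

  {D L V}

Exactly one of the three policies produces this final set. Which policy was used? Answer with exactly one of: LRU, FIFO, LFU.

Simulating under each policy and comparing final sets:
  LRU: final set = {L V Z} -> differs
  FIFO: final set = {D L V} -> MATCHES target
  LFU: final set = {E U V} -> differs
Only FIFO produces the target set.

Answer: FIFO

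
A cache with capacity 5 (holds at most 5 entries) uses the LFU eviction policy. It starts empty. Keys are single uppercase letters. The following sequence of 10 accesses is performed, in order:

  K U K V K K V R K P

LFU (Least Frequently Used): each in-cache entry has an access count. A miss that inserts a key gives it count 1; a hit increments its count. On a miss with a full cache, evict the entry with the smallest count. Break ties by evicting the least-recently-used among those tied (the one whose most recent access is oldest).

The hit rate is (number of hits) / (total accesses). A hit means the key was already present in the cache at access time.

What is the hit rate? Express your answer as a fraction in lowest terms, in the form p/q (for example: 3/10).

LFU simulation (capacity=5):
  1. access K: MISS. Cache: [K(c=1)]
  2. access U: MISS. Cache: [K(c=1) U(c=1)]
  3. access K: HIT, count now 2. Cache: [U(c=1) K(c=2)]
  4. access V: MISS. Cache: [U(c=1) V(c=1) K(c=2)]
  5. access K: HIT, count now 3. Cache: [U(c=1) V(c=1) K(c=3)]
  6. access K: HIT, count now 4. Cache: [U(c=1) V(c=1) K(c=4)]
  7. access V: HIT, count now 2. Cache: [U(c=1) V(c=2) K(c=4)]
  8. access R: MISS. Cache: [U(c=1) R(c=1) V(c=2) K(c=4)]
  9. access K: HIT, count now 5. Cache: [U(c=1) R(c=1) V(c=2) K(c=5)]
  10. access P: MISS. Cache: [U(c=1) R(c=1) P(c=1) V(c=2) K(c=5)]
Total: 5 hits, 5 misses, 0 evictions

Hit rate = 5/10 = 1/2

Answer: 1/2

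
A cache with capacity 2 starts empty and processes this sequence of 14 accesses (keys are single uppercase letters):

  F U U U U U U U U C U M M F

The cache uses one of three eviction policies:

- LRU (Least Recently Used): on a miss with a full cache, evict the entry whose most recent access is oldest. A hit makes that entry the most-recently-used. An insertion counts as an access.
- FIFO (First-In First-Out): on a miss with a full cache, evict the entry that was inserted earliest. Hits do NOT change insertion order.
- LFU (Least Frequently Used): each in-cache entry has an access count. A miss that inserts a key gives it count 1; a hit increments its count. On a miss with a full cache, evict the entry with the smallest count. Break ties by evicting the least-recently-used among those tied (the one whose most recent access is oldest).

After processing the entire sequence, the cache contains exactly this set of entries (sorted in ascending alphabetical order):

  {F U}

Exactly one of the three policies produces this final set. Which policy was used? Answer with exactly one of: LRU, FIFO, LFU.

Answer: LFU

Derivation:
Simulating under each policy and comparing final sets:
  LRU: final set = {F M} -> differs
  FIFO: final set = {F M} -> differs
  LFU: final set = {F U} -> MATCHES target
Only LFU produces the target set.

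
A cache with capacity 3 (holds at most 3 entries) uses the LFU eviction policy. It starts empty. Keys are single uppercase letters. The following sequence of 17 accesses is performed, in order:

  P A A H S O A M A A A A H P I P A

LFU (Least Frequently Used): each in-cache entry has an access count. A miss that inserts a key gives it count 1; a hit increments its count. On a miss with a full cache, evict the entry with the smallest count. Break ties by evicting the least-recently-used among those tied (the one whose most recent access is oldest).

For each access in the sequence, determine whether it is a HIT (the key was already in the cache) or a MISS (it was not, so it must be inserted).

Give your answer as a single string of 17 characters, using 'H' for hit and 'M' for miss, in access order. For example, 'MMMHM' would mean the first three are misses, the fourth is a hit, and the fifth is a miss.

LFU simulation (capacity=3):
  1. access P: MISS. Cache: [P(c=1)]
  2. access A: MISS. Cache: [P(c=1) A(c=1)]
  3. access A: HIT, count now 2. Cache: [P(c=1) A(c=2)]
  4. access H: MISS. Cache: [P(c=1) H(c=1) A(c=2)]
  5. access S: MISS, evict P(c=1). Cache: [H(c=1) S(c=1) A(c=2)]
  6. access O: MISS, evict H(c=1). Cache: [S(c=1) O(c=1) A(c=2)]
  7. access A: HIT, count now 3. Cache: [S(c=1) O(c=1) A(c=3)]
  8. access M: MISS, evict S(c=1). Cache: [O(c=1) M(c=1) A(c=3)]
  9. access A: HIT, count now 4. Cache: [O(c=1) M(c=1) A(c=4)]
  10. access A: HIT, count now 5. Cache: [O(c=1) M(c=1) A(c=5)]
  11. access A: HIT, count now 6. Cache: [O(c=1) M(c=1) A(c=6)]
  12. access A: HIT, count now 7. Cache: [O(c=1) M(c=1) A(c=7)]
  13. access H: MISS, evict O(c=1). Cache: [M(c=1) H(c=1) A(c=7)]
  14. access P: MISS, evict M(c=1). Cache: [H(c=1) P(c=1) A(c=7)]
  15. access I: MISS, evict H(c=1). Cache: [P(c=1) I(c=1) A(c=7)]
  16. access P: HIT, count now 2. Cache: [I(c=1) P(c=2) A(c=7)]
  17. access A: HIT, count now 8. Cache: [I(c=1) P(c=2) A(c=8)]
Total: 8 hits, 9 misses, 6 evictions

Answer: MMHMMMHMHHHHMMMHH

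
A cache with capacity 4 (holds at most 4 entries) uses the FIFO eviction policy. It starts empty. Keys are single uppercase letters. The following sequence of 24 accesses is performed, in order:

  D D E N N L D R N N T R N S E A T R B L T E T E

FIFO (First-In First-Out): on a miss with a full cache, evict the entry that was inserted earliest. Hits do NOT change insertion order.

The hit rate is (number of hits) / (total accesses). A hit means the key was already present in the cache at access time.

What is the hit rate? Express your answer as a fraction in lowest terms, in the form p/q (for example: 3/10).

FIFO simulation (capacity=4):
  1. access D: MISS. Cache (old->new): [D]
  2. access D: HIT. Cache (old->new): [D]
  3. access E: MISS. Cache (old->new): [D E]
  4. access N: MISS. Cache (old->new): [D E N]
  5. access N: HIT. Cache (old->new): [D E N]
  6. access L: MISS. Cache (old->new): [D E N L]
  7. access D: HIT. Cache (old->new): [D E N L]
  8. access R: MISS, evict D. Cache (old->new): [E N L R]
  9. access N: HIT. Cache (old->new): [E N L R]
  10. access N: HIT. Cache (old->new): [E N L R]
  11. access T: MISS, evict E. Cache (old->new): [N L R T]
  12. access R: HIT. Cache (old->new): [N L R T]
  13. access N: HIT. Cache (old->new): [N L R T]
  14. access S: MISS, evict N. Cache (old->new): [L R T S]
  15. access E: MISS, evict L. Cache (old->new): [R T S E]
  16. access A: MISS, evict R. Cache (old->new): [T S E A]
  17. access T: HIT. Cache (old->new): [T S E A]
  18. access R: MISS, evict T. Cache (old->new): [S E A R]
  19. access B: MISS, evict S. Cache (old->new): [E A R B]
  20. access L: MISS, evict E. Cache (old->new): [A R B L]
  21. access T: MISS, evict A. Cache (old->new): [R B L T]
  22. access E: MISS, evict R. Cache (old->new): [B L T E]
  23. access T: HIT. Cache (old->new): [B L T E]
  24. access E: HIT. Cache (old->new): [B L T E]
Total: 10 hits, 14 misses, 10 evictions

Hit rate = 10/24 = 5/12

Answer: 5/12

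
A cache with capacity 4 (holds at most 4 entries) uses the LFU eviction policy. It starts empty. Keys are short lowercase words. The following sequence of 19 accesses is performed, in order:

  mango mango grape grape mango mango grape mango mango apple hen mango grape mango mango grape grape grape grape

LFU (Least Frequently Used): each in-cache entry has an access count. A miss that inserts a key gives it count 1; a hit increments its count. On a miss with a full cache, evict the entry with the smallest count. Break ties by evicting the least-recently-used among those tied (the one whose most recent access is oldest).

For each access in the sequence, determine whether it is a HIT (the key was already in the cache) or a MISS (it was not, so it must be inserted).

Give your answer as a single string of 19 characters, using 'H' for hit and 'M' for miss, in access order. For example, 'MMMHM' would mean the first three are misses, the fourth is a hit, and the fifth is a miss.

LFU simulation (capacity=4):
  1. access mango: MISS. Cache: [mango(c=1)]
  2. access mango: HIT, count now 2. Cache: [mango(c=2)]
  3. access grape: MISS. Cache: [grape(c=1) mango(c=2)]
  4. access grape: HIT, count now 2. Cache: [mango(c=2) grape(c=2)]
  5. access mango: HIT, count now 3. Cache: [grape(c=2) mango(c=3)]
  6. access mango: HIT, count now 4. Cache: [grape(c=2) mango(c=4)]
  7. access grape: HIT, count now 3. Cache: [grape(c=3) mango(c=4)]
  8. access mango: HIT, count now 5. Cache: [grape(c=3) mango(c=5)]
  9. access mango: HIT, count now 6. Cache: [grape(c=3) mango(c=6)]
  10. access apple: MISS. Cache: [apple(c=1) grape(c=3) mango(c=6)]
  11. access hen: MISS. Cache: [apple(c=1) hen(c=1) grape(c=3) mango(c=6)]
  12. access mango: HIT, count now 7. Cache: [apple(c=1) hen(c=1) grape(c=3) mango(c=7)]
  13. access grape: HIT, count now 4. Cache: [apple(c=1) hen(c=1) grape(c=4) mango(c=7)]
  14. access mango: HIT, count now 8. Cache: [apple(c=1) hen(c=1) grape(c=4) mango(c=8)]
  15. access mango: HIT, count now 9. Cache: [apple(c=1) hen(c=1) grape(c=4) mango(c=9)]
  16. access grape: HIT, count now 5. Cache: [apple(c=1) hen(c=1) grape(c=5) mango(c=9)]
  17. access grape: HIT, count now 6. Cache: [apple(c=1) hen(c=1) grape(c=6) mango(c=9)]
  18. access grape: HIT, count now 7. Cache: [apple(c=1) hen(c=1) grape(c=7) mango(c=9)]
  19. access grape: HIT, count now 8. Cache: [apple(c=1) hen(c=1) grape(c=8) mango(c=9)]
Total: 15 hits, 4 misses, 0 evictions

Answer: MHMHHHHHHMMHHHHHHHH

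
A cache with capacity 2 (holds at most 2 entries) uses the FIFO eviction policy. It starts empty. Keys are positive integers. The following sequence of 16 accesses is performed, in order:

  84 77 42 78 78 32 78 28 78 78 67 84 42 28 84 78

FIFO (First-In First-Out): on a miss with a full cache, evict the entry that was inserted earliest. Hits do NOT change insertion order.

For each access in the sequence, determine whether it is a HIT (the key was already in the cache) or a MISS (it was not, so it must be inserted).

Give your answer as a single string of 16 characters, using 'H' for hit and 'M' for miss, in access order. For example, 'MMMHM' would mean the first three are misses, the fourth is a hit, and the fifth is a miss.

Answer: MMMMHMHMMHMMMMMM

Derivation:
FIFO simulation (capacity=2):
  1. access 84: MISS. Cache (old->new): [84]
  2. access 77: MISS. Cache (old->new): [84 77]
  3. access 42: MISS, evict 84. Cache (old->new): [77 42]
  4. access 78: MISS, evict 77. Cache (old->new): [42 78]
  5. access 78: HIT. Cache (old->new): [42 78]
  6. access 32: MISS, evict 42. Cache (old->new): [78 32]
  7. access 78: HIT. Cache (old->new): [78 32]
  8. access 28: MISS, evict 78. Cache (old->new): [32 28]
  9. access 78: MISS, evict 32. Cache (old->new): [28 78]
  10. access 78: HIT. Cache (old->new): [28 78]
  11. access 67: MISS, evict 28. Cache (old->new): [78 67]
  12. access 84: MISS, evict 78. Cache (old->new): [67 84]
  13. access 42: MISS, evict 67. Cache (old->new): [84 42]
  14. access 28: MISS, evict 84. Cache (old->new): [42 28]
  15. access 84: MISS, evict 42. Cache (old->new): [28 84]
  16. access 78: MISS, evict 28. Cache (old->new): [84 78]
Total: 3 hits, 13 misses, 11 evictions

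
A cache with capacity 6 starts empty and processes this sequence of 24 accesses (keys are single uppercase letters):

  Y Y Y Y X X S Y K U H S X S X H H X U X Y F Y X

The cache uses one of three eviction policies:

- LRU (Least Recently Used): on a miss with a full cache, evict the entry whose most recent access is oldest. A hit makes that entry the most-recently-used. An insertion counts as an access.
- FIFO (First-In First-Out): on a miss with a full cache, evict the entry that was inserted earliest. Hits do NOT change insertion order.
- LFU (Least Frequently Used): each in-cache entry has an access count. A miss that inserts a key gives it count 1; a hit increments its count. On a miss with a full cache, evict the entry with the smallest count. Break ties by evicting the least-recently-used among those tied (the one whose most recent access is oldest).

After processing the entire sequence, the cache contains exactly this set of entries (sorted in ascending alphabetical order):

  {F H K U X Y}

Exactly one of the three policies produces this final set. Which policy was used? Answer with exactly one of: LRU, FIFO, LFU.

Answer: FIFO

Derivation:
Simulating under each policy and comparing final sets:
  LRU: final set = {F H S U X Y} -> differs
  FIFO: final set = {F H K U X Y} -> MATCHES target
  LFU: final set = {F H S U X Y} -> differs
Only FIFO produces the target set.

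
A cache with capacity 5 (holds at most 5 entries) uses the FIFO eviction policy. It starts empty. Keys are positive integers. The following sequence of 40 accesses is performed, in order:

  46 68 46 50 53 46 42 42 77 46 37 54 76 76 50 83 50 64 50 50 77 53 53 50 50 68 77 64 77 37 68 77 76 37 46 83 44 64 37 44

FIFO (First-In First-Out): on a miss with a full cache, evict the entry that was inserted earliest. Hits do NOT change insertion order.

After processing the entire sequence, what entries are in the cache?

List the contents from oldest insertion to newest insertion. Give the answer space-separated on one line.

Answer: 46 83 44 64 37

Derivation:
FIFO simulation (capacity=5):
  1. access 46: MISS. Cache (old->new): [46]
  2. access 68: MISS. Cache (old->new): [46 68]
  3. access 46: HIT. Cache (old->new): [46 68]
  4. access 50: MISS. Cache (old->new): [46 68 50]
  5. access 53: MISS. Cache (old->new): [46 68 50 53]
  6. access 46: HIT. Cache (old->new): [46 68 50 53]
  7. access 42: MISS. Cache (old->new): [46 68 50 53 42]
  8. access 42: HIT. Cache (old->new): [46 68 50 53 42]
  9. access 77: MISS, evict 46. Cache (old->new): [68 50 53 42 77]
  10. access 46: MISS, evict 68. Cache (old->new): [50 53 42 77 46]
  11. access 37: MISS, evict 50. Cache (old->new): [53 42 77 46 37]
  12. access 54: MISS, evict 53. Cache (old->new): [42 77 46 37 54]
  13. access 76: MISS, evict 42. Cache (old->new): [77 46 37 54 76]
  14. access 76: HIT. Cache (old->new): [77 46 37 54 76]
  15. access 50: MISS, evict 77. Cache (old->new): [46 37 54 76 50]
  16. access 83: MISS, evict 46. Cache (old->new): [37 54 76 50 83]
  17. access 50: HIT. Cache (old->new): [37 54 76 50 83]
  18. access 64: MISS, evict 37. Cache (old->new): [54 76 50 83 64]
  19. access 50: HIT. Cache (old->new): [54 76 50 83 64]
  20. access 50: HIT. Cache (old->new): [54 76 50 83 64]
  21. access 77: MISS, evict 54. Cache (old->new): [76 50 83 64 77]
  22. access 53: MISS, evict 76. Cache (old->new): [50 83 64 77 53]
  23. access 53: HIT. Cache (old->new): [50 83 64 77 53]
  24. access 50: HIT. Cache (old->new): [50 83 64 77 53]
  25. access 50: HIT. Cache (old->new): [50 83 64 77 53]
  26. access 68: MISS, evict 50. Cache (old->new): [83 64 77 53 68]
  27. access 77: HIT. Cache (old->new): [83 64 77 53 68]
  28. access 64: HIT. Cache (old->new): [83 64 77 53 68]
  29. access 77: HIT. Cache (old->new): [83 64 77 53 68]
  30. access 37: MISS, evict 83. Cache (old->new): [64 77 53 68 37]
  31. access 68: HIT. Cache (old->new): [64 77 53 68 37]
  32. access 77: HIT. Cache (old->new): [64 77 53 68 37]
  33. access 76: MISS, evict 64. Cache (old->new): [77 53 68 37 76]
  34. access 37: HIT. Cache (old->new): [77 53 68 37 76]
  35. access 46: MISS, evict 77. Cache (old->new): [53 68 37 76 46]
  36. access 83: MISS, evict 53. Cache (old->new): [68 37 76 46 83]
  37. access 44: MISS, evict 68. Cache (old->new): [37 76 46 83 44]
  38. access 64: MISS, evict 37. Cache (old->new): [76 46 83 44 64]
  39. access 37: MISS, evict 76. Cache (old->new): [46 83 44 64 37]
  40. access 44: HIT. Cache (old->new): [46 83 44 64 37]
Total: 17 hits, 23 misses, 18 evictions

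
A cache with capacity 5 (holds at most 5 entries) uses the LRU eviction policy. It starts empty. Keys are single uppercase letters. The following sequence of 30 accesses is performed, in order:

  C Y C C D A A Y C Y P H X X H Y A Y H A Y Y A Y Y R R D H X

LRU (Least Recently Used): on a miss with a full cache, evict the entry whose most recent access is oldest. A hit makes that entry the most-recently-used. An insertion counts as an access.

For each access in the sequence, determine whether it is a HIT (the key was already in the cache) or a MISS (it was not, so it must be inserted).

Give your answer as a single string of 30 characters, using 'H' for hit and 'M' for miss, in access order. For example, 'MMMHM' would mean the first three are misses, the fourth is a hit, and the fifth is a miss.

Answer: MMHHMMHHHHMMMHHHMHHHHHHHHMHMHM

Derivation:
LRU simulation (capacity=5):
  1. access C: MISS. Cache (LRU->MRU): [C]
  2. access Y: MISS. Cache (LRU->MRU): [C Y]
  3. access C: HIT. Cache (LRU->MRU): [Y C]
  4. access C: HIT. Cache (LRU->MRU): [Y C]
  5. access D: MISS. Cache (LRU->MRU): [Y C D]
  6. access A: MISS. Cache (LRU->MRU): [Y C D A]
  7. access A: HIT. Cache (LRU->MRU): [Y C D A]
  8. access Y: HIT. Cache (LRU->MRU): [C D A Y]
  9. access C: HIT. Cache (LRU->MRU): [D A Y C]
  10. access Y: HIT. Cache (LRU->MRU): [D A C Y]
  11. access P: MISS. Cache (LRU->MRU): [D A C Y P]
  12. access H: MISS, evict D. Cache (LRU->MRU): [A C Y P H]
  13. access X: MISS, evict A. Cache (LRU->MRU): [C Y P H X]
  14. access X: HIT. Cache (LRU->MRU): [C Y P H X]
  15. access H: HIT. Cache (LRU->MRU): [C Y P X H]
  16. access Y: HIT. Cache (LRU->MRU): [C P X H Y]
  17. access A: MISS, evict C. Cache (LRU->MRU): [P X H Y A]
  18. access Y: HIT. Cache (LRU->MRU): [P X H A Y]
  19. access H: HIT. Cache (LRU->MRU): [P X A Y H]
  20. access A: HIT. Cache (LRU->MRU): [P X Y H A]
  21. access Y: HIT. Cache (LRU->MRU): [P X H A Y]
  22. access Y: HIT. Cache (LRU->MRU): [P X H A Y]
  23. access A: HIT. Cache (LRU->MRU): [P X H Y A]
  24. access Y: HIT. Cache (LRU->MRU): [P X H A Y]
  25. access Y: HIT. Cache (LRU->MRU): [P X H A Y]
  26. access R: MISS, evict P. Cache (LRU->MRU): [X H A Y R]
  27. access R: HIT. Cache (LRU->MRU): [X H A Y R]
  28. access D: MISS, evict X. Cache (LRU->MRU): [H A Y R D]
  29. access H: HIT. Cache (LRU->MRU): [A Y R D H]
  30. access X: MISS, evict A. Cache (LRU->MRU): [Y R D H X]
Total: 19 hits, 11 misses, 6 evictions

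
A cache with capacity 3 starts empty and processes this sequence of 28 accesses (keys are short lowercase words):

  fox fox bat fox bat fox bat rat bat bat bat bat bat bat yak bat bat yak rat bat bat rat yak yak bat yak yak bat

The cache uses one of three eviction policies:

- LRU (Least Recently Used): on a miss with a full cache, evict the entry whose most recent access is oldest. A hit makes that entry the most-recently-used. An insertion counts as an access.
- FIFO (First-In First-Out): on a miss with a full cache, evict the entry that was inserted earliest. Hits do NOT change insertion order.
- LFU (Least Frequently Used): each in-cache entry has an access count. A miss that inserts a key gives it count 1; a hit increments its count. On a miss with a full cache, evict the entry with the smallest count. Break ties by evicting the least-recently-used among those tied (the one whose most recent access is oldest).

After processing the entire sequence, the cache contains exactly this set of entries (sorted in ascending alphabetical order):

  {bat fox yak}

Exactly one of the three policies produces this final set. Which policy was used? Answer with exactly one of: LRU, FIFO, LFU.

Answer: LFU

Derivation:
Simulating under each policy and comparing final sets:
  LRU: final set = {bat rat yak} -> differs
  FIFO: final set = {bat rat yak} -> differs
  LFU: final set = {bat fox yak} -> MATCHES target
Only LFU produces the target set.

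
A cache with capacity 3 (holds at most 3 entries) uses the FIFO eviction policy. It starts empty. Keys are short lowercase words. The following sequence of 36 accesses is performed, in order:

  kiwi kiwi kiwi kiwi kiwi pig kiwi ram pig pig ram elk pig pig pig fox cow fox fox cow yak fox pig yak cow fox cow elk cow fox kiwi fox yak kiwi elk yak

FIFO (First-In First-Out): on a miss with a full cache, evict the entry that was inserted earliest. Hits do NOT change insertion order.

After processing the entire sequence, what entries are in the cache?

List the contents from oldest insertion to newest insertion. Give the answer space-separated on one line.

Answer: fox yak elk

Derivation:
FIFO simulation (capacity=3):
  1. access kiwi: MISS. Cache (old->new): [kiwi]
  2. access kiwi: HIT. Cache (old->new): [kiwi]
  3. access kiwi: HIT. Cache (old->new): [kiwi]
  4. access kiwi: HIT. Cache (old->new): [kiwi]
  5. access kiwi: HIT. Cache (old->new): [kiwi]
  6. access pig: MISS. Cache (old->new): [kiwi pig]
  7. access kiwi: HIT. Cache (old->new): [kiwi pig]
  8. access ram: MISS. Cache (old->new): [kiwi pig ram]
  9. access pig: HIT. Cache (old->new): [kiwi pig ram]
  10. access pig: HIT. Cache (old->new): [kiwi pig ram]
  11. access ram: HIT. Cache (old->new): [kiwi pig ram]
  12. access elk: MISS, evict kiwi. Cache (old->new): [pig ram elk]
  13. access pig: HIT. Cache (old->new): [pig ram elk]
  14. access pig: HIT. Cache (old->new): [pig ram elk]
  15. access pig: HIT. Cache (old->new): [pig ram elk]
  16. access fox: MISS, evict pig. Cache (old->new): [ram elk fox]
  17. access cow: MISS, evict ram. Cache (old->new): [elk fox cow]
  18. access fox: HIT. Cache (old->new): [elk fox cow]
  19. access fox: HIT. Cache (old->new): [elk fox cow]
  20. access cow: HIT. Cache (old->new): [elk fox cow]
  21. access yak: MISS, evict elk. Cache (old->new): [fox cow yak]
  22. access fox: HIT. Cache (old->new): [fox cow yak]
  23. access pig: MISS, evict fox. Cache (old->new): [cow yak pig]
  24. access yak: HIT. Cache (old->new): [cow yak pig]
  25. access cow: HIT. Cache (old->new): [cow yak pig]
  26. access fox: MISS, evict cow. Cache (old->new): [yak pig fox]
  27. access cow: MISS, evict yak. Cache (old->new): [pig fox cow]
  28. access elk: MISS, evict pig. Cache (old->new): [fox cow elk]
  29. access cow: HIT. Cache (old->new): [fox cow elk]
  30. access fox: HIT. Cache (old->new): [fox cow elk]
  31. access kiwi: MISS, evict fox. Cache (old->new): [cow elk kiwi]
  32. access fox: MISS, evict cow. Cache (old->new): [elk kiwi fox]
  33. access yak: MISS, evict elk. Cache (old->new): [kiwi fox yak]
  34. access kiwi: HIT. Cache (old->new): [kiwi fox yak]
  35. access elk: MISS, evict kiwi. Cache (old->new): [fox yak elk]
  36. access yak: HIT. Cache (old->new): [fox yak elk]
Total: 21 hits, 15 misses, 12 evictions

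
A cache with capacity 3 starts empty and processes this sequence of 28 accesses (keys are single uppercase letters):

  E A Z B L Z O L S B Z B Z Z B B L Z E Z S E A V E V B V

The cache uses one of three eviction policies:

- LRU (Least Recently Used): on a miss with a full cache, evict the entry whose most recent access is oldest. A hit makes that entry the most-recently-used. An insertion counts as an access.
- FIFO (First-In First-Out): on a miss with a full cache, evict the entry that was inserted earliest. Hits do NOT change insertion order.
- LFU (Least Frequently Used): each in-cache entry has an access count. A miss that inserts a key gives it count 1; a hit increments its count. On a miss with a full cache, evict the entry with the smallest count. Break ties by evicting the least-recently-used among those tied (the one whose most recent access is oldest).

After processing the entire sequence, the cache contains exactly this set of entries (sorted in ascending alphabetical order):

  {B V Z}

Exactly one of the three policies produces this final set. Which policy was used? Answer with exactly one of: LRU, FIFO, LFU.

Simulating under each policy and comparing final sets:
  LRU: final set = {B E V} -> differs
  FIFO: final set = {B E V} -> differs
  LFU: final set = {B V Z} -> MATCHES target
Only LFU produces the target set.

Answer: LFU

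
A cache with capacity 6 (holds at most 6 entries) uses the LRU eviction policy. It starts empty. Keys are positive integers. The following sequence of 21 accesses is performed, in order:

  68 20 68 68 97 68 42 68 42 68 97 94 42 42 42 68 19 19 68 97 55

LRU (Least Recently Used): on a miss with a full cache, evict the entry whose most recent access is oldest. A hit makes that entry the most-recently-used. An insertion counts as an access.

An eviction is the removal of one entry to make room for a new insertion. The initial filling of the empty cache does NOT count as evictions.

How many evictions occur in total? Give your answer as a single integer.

Answer: 1

Derivation:
LRU simulation (capacity=6):
  1. access 68: MISS. Cache (LRU->MRU): [68]
  2. access 20: MISS. Cache (LRU->MRU): [68 20]
  3. access 68: HIT. Cache (LRU->MRU): [20 68]
  4. access 68: HIT. Cache (LRU->MRU): [20 68]
  5. access 97: MISS. Cache (LRU->MRU): [20 68 97]
  6. access 68: HIT. Cache (LRU->MRU): [20 97 68]
  7. access 42: MISS. Cache (LRU->MRU): [20 97 68 42]
  8. access 68: HIT. Cache (LRU->MRU): [20 97 42 68]
  9. access 42: HIT. Cache (LRU->MRU): [20 97 68 42]
  10. access 68: HIT. Cache (LRU->MRU): [20 97 42 68]
  11. access 97: HIT. Cache (LRU->MRU): [20 42 68 97]
  12. access 94: MISS. Cache (LRU->MRU): [20 42 68 97 94]
  13. access 42: HIT. Cache (LRU->MRU): [20 68 97 94 42]
  14. access 42: HIT. Cache (LRU->MRU): [20 68 97 94 42]
  15. access 42: HIT. Cache (LRU->MRU): [20 68 97 94 42]
  16. access 68: HIT. Cache (LRU->MRU): [20 97 94 42 68]
  17. access 19: MISS. Cache (LRU->MRU): [20 97 94 42 68 19]
  18. access 19: HIT. Cache (LRU->MRU): [20 97 94 42 68 19]
  19. access 68: HIT. Cache (LRU->MRU): [20 97 94 42 19 68]
  20. access 97: HIT. Cache (LRU->MRU): [20 94 42 19 68 97]
  21. access 55: MISS, evict 20. Cache (LRU->MRU): [94 42 19 68 97 55]
Total: 14 hits, 7 misses, 1 evictions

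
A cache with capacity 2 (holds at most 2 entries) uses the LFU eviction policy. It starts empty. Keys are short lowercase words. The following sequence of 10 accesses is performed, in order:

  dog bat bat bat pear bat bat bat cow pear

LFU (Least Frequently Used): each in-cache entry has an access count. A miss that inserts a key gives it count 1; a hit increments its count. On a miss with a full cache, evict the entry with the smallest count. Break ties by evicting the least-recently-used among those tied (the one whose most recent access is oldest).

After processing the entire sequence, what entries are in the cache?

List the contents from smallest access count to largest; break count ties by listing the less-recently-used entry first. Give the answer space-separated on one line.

Answer: pear bat

Derivation:
LFU simulation (capacity=2):
  1. access dog: MISS. Cache: [dog(c=1)]
  2. access bat: MISS. Cache: [dog(c=1) bat(c=1)]
  3. access bat: HIT, count now 2. Cache: [dog(c=1) bat(c=2)]
  4. access bat: HIT, count now 3. Cache: [dog(c=1) bat(c=3)]
  5. access pear: MISS, evict dog(c=1). Cache: [pear(c=1) bat(c=3)]
  6. access bat: HIT, count now 4. Cache: [pear(c=1) bat(c=4)]
  7. access bat: HIT, count now 5. Cache: [pear(c=1) bat(c=5)]
  8. access bat: HIT, count now 6. Cache: [pear(c=1) bat(c=6)]
  9. access cow: MISS, evict pear(c=1). Cache: [cow(c=1) bat(c=6)]
  10. access pear: MISS, evict cow(c=1). Cache: [pear(c=1) bat(c=6)]
Total: 5 hits, 5 misses, 3 evictions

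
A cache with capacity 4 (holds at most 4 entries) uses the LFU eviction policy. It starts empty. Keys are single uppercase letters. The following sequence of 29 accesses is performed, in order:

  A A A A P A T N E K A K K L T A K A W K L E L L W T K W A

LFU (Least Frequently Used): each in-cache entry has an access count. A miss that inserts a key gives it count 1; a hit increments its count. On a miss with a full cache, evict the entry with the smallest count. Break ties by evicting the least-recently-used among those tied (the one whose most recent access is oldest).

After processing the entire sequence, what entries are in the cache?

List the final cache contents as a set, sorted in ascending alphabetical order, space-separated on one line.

LFU simulation (capacity=4):
  1. access A: MISS. Cache: [A(c=1)]
  2. access A: HIT, count now 2. Cache: [A(c=2)]
  3. access A: HIT, count now 3. Cache: [A(c=3)]
  4. access A: HIT, count now 4. Cache: [A(c=4)]
  5. access P: MISS. Cache: [P(c=1) A(c=4)]
  6. access A: HIT, count now 5. Cache: [P(c=1) A(c=5)]
  7. access T: MISS. Cache: [P(c=1) T(c=1) A(c=5)]
  8. access N: MISS. Cache: [P(c=1) T(c=1) N(c=1) A(c=5)]
  9. access E: MISS, evict P(c=1). Cache: [T(c=1) N(c=1) E(c=1) A(c=5)]
  10. access K: MISS, evict T(c=1). Cache: [N(c=1) E(c=1) K(c=1) A(c=5)]
  11. access A: HIT, count now 6. Cache: [N(c=1) E(c=1) K(c=1) A(c=6)]
  12. access K: HIT, count now 2. Cache: [N(c=1) E(c=1) K(c=2) A(c=6)]
  13. access K: HIT, count now 3. Cache: [N(c=1) E(c=1) K(c=3) A(c=6)]
  14. access L: MISS, evict N(c=1). Cache: [E(c=1) L(c=1) K(c=3) A(c=6)]
  15. access T: MISS, evict E(c=1). Cache: [L(c=1) T(c=1) K(c=3) A(c=6)]
  16. access A: HIT, count now 7. Cache: [L(c=1) T(c=1) K(c=3) A(c=7)]
  17. access K: HIT, count now 4. Cache: [L(c=1) T(c=1) K(c=4) A(c=7)]
  18. access A: HIT, count now 8. Cache: [L(c=1) T(c=1) K(c=4) A(c=8)]
  19. access W: MISS, evict L(c=1). Cache: [T(c=1) W(c=1) K(c=4) A(c=8)]
  20. access K: HIT, count now 5. Cache: [T(c=1) W(c=1) K(c=5) A(c=8)]
  21. access L: MISS, evict T(c=1). Cache: [W(c=1) L(c=1) K(c=5) A(c=8)]
  22. access E: MISS, evict W(c=1). Cache: [L(c=1) E(c=1) K(c=5) A(c=8)]
  23. access L: HIT, count now 2. Cache: [E(c=1) L(c=2) K(c=5) A(c=8)]
  24. access L: HIT, count now 3. Cache: [E(c=1) L(c=3) K(c=5) A(c=8)]
  25. access W: MISS, evict E(c=1). Cache: [W(c=1) L(c=3) K(c=5) A(c=8)]
  26. access T: MISS, evict W(c=1). Cache: [T(c=1) L(c=3) K(c=5) A(c=8)]
  27. access K: HIT, count now 6. Cache: [T(c=1) L(c=3) K(c=6) A(c=8)]
  28. access W: MISS, evict T(c=1). Cache: [W(c=1) L(c=3) K(c=6) A(c=8)]
  29. access A: HIT, count now 9. Cache: [W(c=1) L(c=3) K(c=6) A(c=9)]
Total: 15 hits, 14 misses, 10 evictions

Answer: A K L W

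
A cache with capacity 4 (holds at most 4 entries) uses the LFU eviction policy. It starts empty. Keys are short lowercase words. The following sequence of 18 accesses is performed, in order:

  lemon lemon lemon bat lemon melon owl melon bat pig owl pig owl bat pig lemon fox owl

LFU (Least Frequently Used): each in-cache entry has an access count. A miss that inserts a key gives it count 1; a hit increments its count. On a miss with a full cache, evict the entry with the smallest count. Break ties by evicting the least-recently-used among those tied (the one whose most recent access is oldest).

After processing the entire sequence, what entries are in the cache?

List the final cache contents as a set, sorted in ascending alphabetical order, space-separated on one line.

Answer: bat lemon melon owl

Derivation:
LFU simulation (capacity=4):
  1. access lemon: MISS. Cache: [lemon(c=1)]
  2. access lemon: HIT, count now 2. Cache: [lemon(c=2)]
  3. access lemon: HIT, count now 3. Cache: [lemon(c=3)]
  4. access bat: MISS. Cache: [bat(c=1) lemon(c=3)]
  5. access lemon: HIT, count now 4. Cache: [bat(c=1) lemon(c=4)]
  6. access melon: MISS. Cache: [bat(c=1) melon(c=1) lemon(c=4)]
  7. access owl: MISS. Cache: [bat(c=1) melon(c=1) owl(c=1) lemon(c=4)]
  8. access melon: HIT, count now 2. Cache: [bat(c=1) owl(c=1) melon(c=2) lemon(c=4)]
  9. access bat: HIT, count now 2. Cache: [owl(c=1) melon(c=2) bat(c=2) lemon(c=4)]
  10. access pig: MISS, evict owl(c=1). Cache: [pig(c=1) melon(c=2) bat(c=2) lemon(c=4)]
  11. access owl: MISS, evict pig(c=1). Cache: [owl(c=1) melon(c=2) bat(c=2) lemon(c=4)]
  12. access pig: MISS, evict owl(c=1). Cache: [pig(c=1) melon(c=2) bat(c=2) lemon(c=4)]
  13. access owl: MISS, evict pig(c=1). Cache: [owl(c=1) melon(c=2) bat(c=2) lemon(c=4)]
  14. access bat: HIT, count now 3. Cache: [owl(c=1) melon(c=2) bat(c=3) lemon(c=4)]
  15. access pig: MISS, evict owl(c=1). Cache: [pig(c=1) melon(c=2) bat(c=3) lemon(c=4)]
  16. access lemon: HIT, count now 5. Cache: [pig(c=1) melon(c=2) bat(c=3) lemon(c=5)]
  17. access fox: MISS, evict pig(c=1). Cache: [fox(c=1) melon(c=2) bat(c=3) lemon(c=5)]
  18. access owl: MISS, evict fox(c=1). Cache: [owl(c=1) melon(c=2) bat(c=3) lemon(c=5)]
Total: 7 hits, 11 misses, 7 evictions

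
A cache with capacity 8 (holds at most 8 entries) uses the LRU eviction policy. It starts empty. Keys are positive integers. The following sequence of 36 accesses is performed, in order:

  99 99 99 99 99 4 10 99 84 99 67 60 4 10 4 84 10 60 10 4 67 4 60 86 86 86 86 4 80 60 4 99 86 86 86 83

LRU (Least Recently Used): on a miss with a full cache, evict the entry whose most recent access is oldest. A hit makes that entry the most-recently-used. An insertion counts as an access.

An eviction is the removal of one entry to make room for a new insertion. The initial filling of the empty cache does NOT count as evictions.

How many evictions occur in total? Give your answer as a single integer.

LRU simulation (capacity=8):
  1. access 99: MISS. Cache (LRU->MRU): [99]
  2. access 99: HIT. Cache (LRU->MRU): [99]
  3. access 99: HIT. Cache (LRU->MRU): [99]
  4. access 99: HIT. Cache (LRU->MRU): [99]
  5. access 99: HIT. Cache (LRU->MRU): [99]
  6. access 4: MISS. Cache (LRU->MRU): [99 4]
  7. access 10: MISS. Cache (LRU->MRU): [99 4 10]
  8. access 99: HIT. Cache (LRU->MRU): [4 10 99]
  9. access 84: MISS. Cache (LRU->MRU): [4 10 99 84]
  10. access 99: HIT. Cache (LRU->MRU): [4 10 84 99]
  11. access 67: MISS. Cache (LRU->MRU): [4 10 84 99 67]
  12. access 60: MISS. Cache (LRU->MRU): [4 10 84 99 67 60]
  13. access 4: HIT. Cache (LRU->MRU): [10 84 99 67 60 4]
  14. access 10: HIT. Cache (LRU->MRU): [84 99 67 60 4 10]
  15. access 4: HIT. Cache (LRU->MRU): [84 99 67 60 10 4]
  16. access 84: HIT. Cache (LRU->MRU): [99 67 60 10 4 84]
  17. access 10: HIT. Cache (LRU->MRU): [99 67 60 4 84 10]
  18. access 60: HIT. Cache (LRU->MRU): [99 67 4 84 10 60]
  19. access 10: HIT. Cache (LRU->MRU): [99 67 4 84 60 10]
  20. access 4: HIT. Cache (LRU->MRU): [99 67 84 60 10 4]
  21. access 67: HIT. Cache (LRU->MRU): [99 84 60 10 4 67]
  22. access 4: HIT. Cache (LRU->MRU): [99 84 60 10 67 4]
  23. access 60: HIT. Cache (LRU->MRU): [99 84 10 67 4 60]
  24. access 86: MISS. Cache (LRU->MRU): [99 84 10 67 4 60 86]
  25. access 86: HIT. Cache (LRU->MRU): [99 84 10 67 4 60 86]
  26. access 86: HIT. Cache (LRU->MRU): [99 84 10 67 4 60 86]
  27. access 86: HIT. Cache (LRU->MRU): [99 84 10 67 4 60 86]
  28. access 4: HIT. Cache (LRU->MRU): [99 84 10 67 60 86 4]
  29. access 80: MISS. Cache (LRU->MRU): [99 84 10 67 60 86 4 80]
  30. access 60: HIT. Cache (LRU->MRU): [99 84 10 67 86 4 80 60]
  31. access 4: HIT. Cache (LRU->MRU): [99 84 10 67 86 80 60 4]
  32. access 99: HIT. Cache (LRU->MRU): [84 10 67 86 80 60 4 99]
  33. access 86: HIT. Cache (LRU->MRU): [84 10 67 80 60 4 99 86]
  34. access 86: HIT. Cache (LRU->MRU): [84 10 67 80 60 4 99 86]
  35. access 86: HIT. Cache (LRU->MRU): [84 10 67 80 60 4 99 86]
  36. access 83: MISS, evict 84. Cache (LRU->MRU): [10 67 80 60 4 99 86 83]
Total: 27 hits, 9 misses, 1 evictions

Answer: 1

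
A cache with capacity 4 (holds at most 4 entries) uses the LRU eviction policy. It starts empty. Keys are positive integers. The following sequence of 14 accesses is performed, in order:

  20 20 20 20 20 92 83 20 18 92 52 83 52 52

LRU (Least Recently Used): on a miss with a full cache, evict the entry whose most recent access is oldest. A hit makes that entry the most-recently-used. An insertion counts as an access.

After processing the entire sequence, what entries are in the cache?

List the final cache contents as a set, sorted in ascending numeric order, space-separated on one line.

Answer: 18 52 83 92

Derivation:
LRU simulation (capacity=4):
  1. access 20: MISS. Cache (LRU->MRU): [20]
  2. access 20: HIT. Cache (LRU->MRU): [20]
  3. access 20: HIT. Cache (LRU->MRU): [20]
  4. access 20: HIT. Cache (LRU->MRU): [20]
  5. access 20: HIT. Cache (LRU->MRU): [20]
  6. access 92: MISS. Cache (LRU->MRU): [20 92]
  7. access 83: MISS. Cache (LRU->MRU): [20 92 83]
  8. access 20: HIT. Cache (LRU->MRU): [92 83 20]
  9. access 18: MISS. Cache (LRU->MRU): [92 83 20 18]
  10. access 92: HIT. Cache (LRU->MRU): [83 20 18 92]
  11. access 52: MISS, evict 83. Cache (LRU->MRU): [20 18 92 52]
  12. access 83: MISS, evict 20. Cache (LRU->MRU): [18 92 52 83]
  13. access 52: HIT. Cache (LRU->MRU): [18 92 83 52]
  14. access 52: HIT. Cache (LRU->MRU): [18 92 83 52]
Total: 8 hits, 6 misses, 2 evictions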